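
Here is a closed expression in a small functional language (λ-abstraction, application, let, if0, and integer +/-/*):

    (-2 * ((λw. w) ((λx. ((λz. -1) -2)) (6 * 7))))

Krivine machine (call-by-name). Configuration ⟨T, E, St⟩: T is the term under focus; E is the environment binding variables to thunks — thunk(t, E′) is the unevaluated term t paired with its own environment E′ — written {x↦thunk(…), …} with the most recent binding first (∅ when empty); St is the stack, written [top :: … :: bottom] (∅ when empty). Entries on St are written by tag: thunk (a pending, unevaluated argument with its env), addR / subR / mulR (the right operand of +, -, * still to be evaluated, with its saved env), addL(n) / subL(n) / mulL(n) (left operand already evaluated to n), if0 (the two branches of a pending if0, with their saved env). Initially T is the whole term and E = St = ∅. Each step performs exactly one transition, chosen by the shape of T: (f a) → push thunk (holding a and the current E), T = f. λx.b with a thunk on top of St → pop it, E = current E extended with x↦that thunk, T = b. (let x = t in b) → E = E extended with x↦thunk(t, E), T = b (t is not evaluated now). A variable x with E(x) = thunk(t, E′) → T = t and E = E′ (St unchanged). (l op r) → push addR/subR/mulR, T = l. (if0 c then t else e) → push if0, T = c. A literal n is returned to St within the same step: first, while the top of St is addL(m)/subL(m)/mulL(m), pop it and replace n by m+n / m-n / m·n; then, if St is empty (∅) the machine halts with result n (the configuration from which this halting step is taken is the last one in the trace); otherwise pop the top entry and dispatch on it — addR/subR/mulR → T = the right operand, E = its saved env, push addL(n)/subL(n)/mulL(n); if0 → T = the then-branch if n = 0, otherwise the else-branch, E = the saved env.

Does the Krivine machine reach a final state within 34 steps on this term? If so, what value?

Answer: 2

Machine steps:
step 0: <T=(-2 * ((λw. w) ((λx. ((λz. -1) -2)) (6 * 7)))), E=∅, St=∅>
step 1: <T=-2, E=∅, St=[mulR]>
step 2: <T=((λw. w) ((λx. ((λz. -1) -2)) (6 * 7))), E=∅, St=[mulL(-2)]>
step 3: <T=(λw. w), E=∅, St=[thunk :: mulL(-2)]>
step 4: <T=w, E={w↦thunk(((λx. ((λz. -1) -2)) (6 * 7)), ∅)}, St=[mulL(-2)]>
step 5: <T=((λx. ((λz. -1) -2)) (6 * 7)), E=∅, St=[mulL(-2)]>
step 6: <T=(λx. ((λz. -1) -2)), E=∅, St=[thunk :: mulL(-2)]>
step 7: <T=((λz. -1) -2), E={x↦thunk((6 * 7), ∅)}, St=[mulL(-2)]>
step 8: <T=(λz. -1), E={x↦thunk((6 * 7), ∅)}, St=[thunk :: mulL(-2)]>
step 9: <T=-1, E={z↦thunk(-2, {x↦thunk((6 * 7), ∅)}), x↦thunk((6 * 7), ∅)}, St=[mulL(-2)]>
→ final value 2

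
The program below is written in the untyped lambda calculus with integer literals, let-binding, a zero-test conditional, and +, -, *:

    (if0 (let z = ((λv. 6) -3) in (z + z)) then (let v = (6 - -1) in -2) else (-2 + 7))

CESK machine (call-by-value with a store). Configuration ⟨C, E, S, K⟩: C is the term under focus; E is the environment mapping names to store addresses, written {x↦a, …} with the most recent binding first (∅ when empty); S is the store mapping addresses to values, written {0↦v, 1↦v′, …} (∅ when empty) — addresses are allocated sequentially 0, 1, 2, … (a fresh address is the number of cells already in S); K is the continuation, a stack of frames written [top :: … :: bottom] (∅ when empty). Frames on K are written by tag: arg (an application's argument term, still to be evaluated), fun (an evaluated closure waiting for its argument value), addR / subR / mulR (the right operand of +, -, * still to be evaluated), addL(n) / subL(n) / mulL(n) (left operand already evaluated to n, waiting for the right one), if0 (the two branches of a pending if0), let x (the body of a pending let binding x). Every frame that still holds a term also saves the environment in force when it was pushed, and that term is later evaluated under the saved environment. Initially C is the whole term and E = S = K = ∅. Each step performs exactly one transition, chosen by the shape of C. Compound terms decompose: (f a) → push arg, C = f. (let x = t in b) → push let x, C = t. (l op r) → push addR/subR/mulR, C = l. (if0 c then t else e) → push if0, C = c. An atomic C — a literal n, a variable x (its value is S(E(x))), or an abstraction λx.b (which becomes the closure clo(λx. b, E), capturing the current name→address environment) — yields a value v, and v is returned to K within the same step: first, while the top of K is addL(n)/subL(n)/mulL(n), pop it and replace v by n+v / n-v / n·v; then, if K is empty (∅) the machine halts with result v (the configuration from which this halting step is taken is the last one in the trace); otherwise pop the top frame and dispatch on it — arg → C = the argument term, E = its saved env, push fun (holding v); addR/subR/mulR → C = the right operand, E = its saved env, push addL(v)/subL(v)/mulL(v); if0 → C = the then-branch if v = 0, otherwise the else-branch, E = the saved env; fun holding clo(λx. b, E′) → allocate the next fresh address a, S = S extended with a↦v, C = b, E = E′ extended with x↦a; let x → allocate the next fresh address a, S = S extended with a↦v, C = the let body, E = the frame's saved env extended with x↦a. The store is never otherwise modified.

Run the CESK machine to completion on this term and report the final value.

Answer: 5

Execution trace:
step 0: [C=(if0 (let z = ((λv. 6) -3) in (z + z)) then (let v = (6 - -1) in -2) else (-2 + 7)) | E=∅ | S=∅ | K=∅]
step 1: [C=(let z = ((λv. 6) -3) in (z + z)) | E=∅ | S=∅ | K=[if0]]
step 2: [C=((λv. 6) -3) | E=∅ | S=∅ | K=[let z :: if0]]
step 3: [C=(λv. 6) | E=∅ | S=∅ | K=[arg :: let z :: if0]]
step 4: [C=-3 | E=∅ | S=∅ | K=[fun :: let z :: if0]]
step 5: [C=6 | E={v↦0} | S={0↦-3} | K=[let z :: if0]]
step 6: [C=(z + z) | E={z↦1} | S={0↦-3, 1↦6} | K=[if0]]
step 7: [C=z | E={z↦1} | S={0↦-3, 1↦6} | K=[addR :: if0]]
step 8: [C=z | E={z↦1} | S={0↦-3, 1↦6} | K=[addL(6) :: if0]]
step 9: [C=(-2 + 7) | E=∅ | S={0↦-3, 1↦6} | K=∅]
step 10: [C=-2 | E=∅ | S={0↦-3, 1↦6} | K=[addR]]
step 11: [C=7 | E=∅ | S={0↦-3, 1↦6} | K=[addL(-2)]]
→ final value 5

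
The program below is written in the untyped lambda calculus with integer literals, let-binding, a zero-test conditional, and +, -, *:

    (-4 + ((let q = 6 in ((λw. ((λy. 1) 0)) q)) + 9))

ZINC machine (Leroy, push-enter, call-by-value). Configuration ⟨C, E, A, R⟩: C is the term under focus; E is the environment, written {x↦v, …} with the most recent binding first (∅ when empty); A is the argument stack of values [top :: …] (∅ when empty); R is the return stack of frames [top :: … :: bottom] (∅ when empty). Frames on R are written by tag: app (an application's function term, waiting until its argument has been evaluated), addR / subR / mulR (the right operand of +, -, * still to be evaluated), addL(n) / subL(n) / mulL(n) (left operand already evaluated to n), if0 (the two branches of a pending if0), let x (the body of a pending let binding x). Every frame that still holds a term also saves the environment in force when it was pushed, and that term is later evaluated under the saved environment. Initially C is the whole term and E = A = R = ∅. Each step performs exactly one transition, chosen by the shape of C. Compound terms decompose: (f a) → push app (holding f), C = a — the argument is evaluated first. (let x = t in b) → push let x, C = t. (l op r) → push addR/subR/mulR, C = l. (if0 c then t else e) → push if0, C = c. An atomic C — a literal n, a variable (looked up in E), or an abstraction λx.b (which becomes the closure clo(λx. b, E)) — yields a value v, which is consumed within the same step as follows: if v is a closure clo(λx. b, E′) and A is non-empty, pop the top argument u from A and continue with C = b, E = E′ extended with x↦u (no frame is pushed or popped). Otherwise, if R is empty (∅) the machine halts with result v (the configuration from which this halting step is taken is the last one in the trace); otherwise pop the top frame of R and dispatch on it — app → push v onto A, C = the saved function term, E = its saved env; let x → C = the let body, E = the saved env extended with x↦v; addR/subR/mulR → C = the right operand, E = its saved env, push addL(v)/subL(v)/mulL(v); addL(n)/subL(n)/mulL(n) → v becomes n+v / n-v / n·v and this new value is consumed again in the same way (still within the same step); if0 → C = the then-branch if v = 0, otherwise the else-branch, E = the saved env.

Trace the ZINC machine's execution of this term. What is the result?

Answer: 6

Derivation:
t=0: ⟨C=(-4 + ((let q = 6 in ((λw. ((λy. 1) 0)) q)) + 9)); E=∅; A=∅; R=∅⟩
t=1: ⟨C=-4; E=∅; A=∅; R=[addR]⟩
t=2: ⟨C=((let q = 6 in ((λw. ((λy. 1) 0)) q)) + 9); E=∅; A=∅; R=[addL(-4)]⟩
t=3: ⟨C=(let q = 6 in ((λw. ((λy. 1) 0)) q)); E=∅; A=∅; R=[addR :: addL(-4)]⟩
t=4: ⟨C=6; E=∅; A=∅; R=[let q :: addR :: addL(-4)]⟩
t=5: ⟨C=((λw. ((λy. 1) 0)) q); E={q↦6}; A=∅; R=[addR :: addL(-4)]⟩
t=6: ⟨C=q; E={q↦6}; A=∅; R=[app :: addR :: addL(-4)]⟩
t=7: ⟨C=(λw. ((λy. 1) 0)); E={q↦6}; A=[6]; R=[addR :: addL(-4)]⟩
t=8: ⟨C=((λy. 1) 0); E={w↦6, q↦6}; A=∅; R=[addR :: addL(-4)]⟩
t=9: ⟨C=0; E={w↦6, q↦6}; A=∅; R=[app :: addR :: addL(-4)]⟩
t=10: ⟨C=(λy. 1); E={w↦6, q↦6}; A=[0]; R=[addR :: addL(-4)]⟩
t=11: ⟨C=1; E={y↦0, w↦6, q↦6}; A=∅; R=[addR :: addL(-4)]⟩
t=12: ⟨C=9; E=∅; A=∅; R=[addL(1) :: addL(-4)]⟩
→ final value 6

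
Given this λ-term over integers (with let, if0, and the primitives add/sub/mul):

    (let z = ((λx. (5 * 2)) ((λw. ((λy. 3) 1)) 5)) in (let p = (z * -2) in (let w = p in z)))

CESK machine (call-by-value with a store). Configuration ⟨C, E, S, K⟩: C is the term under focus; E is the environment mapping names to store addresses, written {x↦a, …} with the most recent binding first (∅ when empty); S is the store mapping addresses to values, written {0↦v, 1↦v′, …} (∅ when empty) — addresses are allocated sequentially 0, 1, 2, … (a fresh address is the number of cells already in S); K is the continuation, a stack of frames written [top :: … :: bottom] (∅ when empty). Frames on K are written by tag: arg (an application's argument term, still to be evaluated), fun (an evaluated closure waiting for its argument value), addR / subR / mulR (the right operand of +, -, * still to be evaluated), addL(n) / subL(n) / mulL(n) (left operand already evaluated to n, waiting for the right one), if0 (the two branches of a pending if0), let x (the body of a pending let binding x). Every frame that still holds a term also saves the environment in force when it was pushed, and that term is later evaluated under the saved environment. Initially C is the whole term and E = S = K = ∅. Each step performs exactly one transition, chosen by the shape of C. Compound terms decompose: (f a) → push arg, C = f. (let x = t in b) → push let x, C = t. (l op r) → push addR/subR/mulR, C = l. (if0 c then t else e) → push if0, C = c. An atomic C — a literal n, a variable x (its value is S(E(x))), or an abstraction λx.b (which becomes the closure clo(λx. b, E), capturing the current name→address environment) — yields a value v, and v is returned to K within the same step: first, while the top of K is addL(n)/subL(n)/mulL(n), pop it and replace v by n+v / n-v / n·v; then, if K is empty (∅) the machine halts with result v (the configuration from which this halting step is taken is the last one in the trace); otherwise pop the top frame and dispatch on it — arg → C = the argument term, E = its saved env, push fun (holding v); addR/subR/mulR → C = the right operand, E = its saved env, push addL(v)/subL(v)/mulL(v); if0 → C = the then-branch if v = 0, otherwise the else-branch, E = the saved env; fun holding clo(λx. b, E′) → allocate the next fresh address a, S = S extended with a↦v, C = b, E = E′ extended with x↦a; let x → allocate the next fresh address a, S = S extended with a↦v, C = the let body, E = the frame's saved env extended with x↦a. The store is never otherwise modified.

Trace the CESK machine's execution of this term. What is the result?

Answer: 10

Derivation:
step 0: <C=(let z = ((λx. (5 * 2)) ((λw. ((λy. 3) 1)) 5)) in (let p = (z * -2) in (let w = p in z))), E=∅, S=∅, K=∅>
step 1: <C=((λx. (5 * 2)) ((λw. ((λy. 3) 1)) 5)), E=∅, S=∅, K=[let z]>
step 2: <C=(λx. (5 * 2)), E=∅, S=∅, K=[arg :: let z]>
step 3: <C=((λw. ((λy. 3) 1)) 5), E=∅, S=∅, K=[fun :: let z]>
step 4: <C=(λw. ((λy. 3) 1)), E=∅, S=∅, K=[arg :: fun :: let z]>
step 5: <C=5, E=∅, S=∅, K=[fun :: fun :: let z]>
step 6: <C=((λy. 3) 1), E={w↦0}, S={0↦5}, K=[fun :: let z]>
step 7: <C=(λy. 3), E={w↦0}, S={0↦5}, K=[arg :: fun :: let z]>
step 8: <C=1, E={w↦0}, S={0↦5}, K=[fun :: fun :: let z]>
step 9: <C=3, E={y↦1, w↦0}, S={0↦5, 1↦1}, K=[fun :: let z]>
step 10: <C=(5 * 2), E={x↦2}, S={0↦5, 1↦1, 2↦3}, K=[let z]>
step 11: <C=5, E={x↦2}, S={0↦5, 1↦1, 2↦3}, K=[mulR :: let z]>
step 12: <C=2, E={x↦2}, S={0↦5, 1↦1, 2↦3}, K=[mulL(5) :: let z]>
step 13: <C=(let p = (z * -2) in (let w = p in z)), E={z↦3}, S={0↦5, 1↦1, 2↦3, 3↦10}, K=∅>
step 14: <C=(z * -2), E={z↦3}, S={0↦5, 1↦1, 2↦3, 3↦10}, K=[let p]>
step 15: <C=z, E={z↦3}, S={0↦5, 1↦1, 2↦3, 3↦10}, K=[mulR :: let p]>
step 16: <C=-2, E={z↦3}, S={0↦5, 1↦1, 2↦3, 3↦10}, K=[mulL(10) :: let p]>
step 17: <C=(let w = p in z), E={p↦4, z↦3}, S={0↦5, 1↦1, 2↦3, 3↦10, 4↦-20}, K=∅>
step 18: <C=p, E={p↦4, z↦3}, S={0↦5, 1↦1, 2↦3, 3↦10, 4↦-20}, K=[let w]>
step 19: <C=z, E={w↦5, p↦4, z↦3}, S={0↦5, 1↦1, 2↦3, 3↦10, 4↦-20, 5↦-20}, K=∅>
→ final value 10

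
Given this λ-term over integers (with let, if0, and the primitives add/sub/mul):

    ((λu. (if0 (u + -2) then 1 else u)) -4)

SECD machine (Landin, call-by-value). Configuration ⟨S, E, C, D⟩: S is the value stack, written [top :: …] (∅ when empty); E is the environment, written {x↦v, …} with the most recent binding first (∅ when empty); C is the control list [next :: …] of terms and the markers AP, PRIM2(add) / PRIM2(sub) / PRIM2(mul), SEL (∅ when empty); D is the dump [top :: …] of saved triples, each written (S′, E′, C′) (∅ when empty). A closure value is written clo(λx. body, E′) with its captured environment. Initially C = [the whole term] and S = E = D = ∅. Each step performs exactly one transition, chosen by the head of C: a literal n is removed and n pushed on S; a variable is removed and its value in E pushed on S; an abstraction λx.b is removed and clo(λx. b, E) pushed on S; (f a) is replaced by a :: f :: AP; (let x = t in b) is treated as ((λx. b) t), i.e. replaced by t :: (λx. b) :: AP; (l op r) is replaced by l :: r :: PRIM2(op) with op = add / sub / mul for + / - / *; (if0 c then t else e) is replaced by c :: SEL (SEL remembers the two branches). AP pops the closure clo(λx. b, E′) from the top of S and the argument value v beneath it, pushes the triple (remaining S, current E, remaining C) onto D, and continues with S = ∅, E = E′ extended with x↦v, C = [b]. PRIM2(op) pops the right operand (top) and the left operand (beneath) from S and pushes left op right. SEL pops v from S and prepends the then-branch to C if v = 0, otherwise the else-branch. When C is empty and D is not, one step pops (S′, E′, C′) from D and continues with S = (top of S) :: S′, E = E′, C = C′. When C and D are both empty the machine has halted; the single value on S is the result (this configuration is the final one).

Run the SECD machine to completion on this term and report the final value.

[0] [S=∅ | E=∅ | C=[((λu. (if0 (u + -2) then 1 else u)) -4)] | D=∅]
[1] [S=∅ | E=∅ | C=[-4 :: (λu. (if0 (u + -2) then 1 else u)) :: AP] | D=∅]
[2] [S=[-4] | E=∅ | C=[(λu. (if0 (u + -2) then 1 else u)) :: AP] | D=∅]
[3] [S=[clo(λu. (if0 (u + -2) then 1 else u), ∅) :: -4] | E=∅ | C=[AP] | D=∅]
[4] [S=∅ | E={u↦-4} | C=[(if0 (u + -2) then 1 else u)] | D=[(∅, ∅, ∅)]]
[5] [S=∅ | E={u↦-4} | C=[(u + -2) :: SEL] | D=[(∅, ∅, ∅)]]
[6] [S=∅ | E={u↦-4} | C=[u :: -2 :: PRIM2(add) :: SEL] | D=[(∅, ∅, ∅)]]
[7] [S=[-4] | E={u↦-4} | C=[-2 :: PRIM2(add) :: SEL] | D=[(∅, ∅, ∅)]]
[8] [S=[-2 :: -4] | E={u↦-4} | C=[PRIM2(add) :: SEL] | D=[(∅, ∅, ∅)]]
[9] [S=[-6] | E={u↦-4} | C=[SEL] | D=[(∅, ∅, ∅)]]
[10] [S=∅ | E={u↦-4} | C=[u] | D=[(∅, ∅, ∅)]]
[11] [S=[-4] | E={u↦-4} | C=∅ | D=[(∅, ∅, ∅)]]
[12] [S=[-4] | E=∅ | C=∅ | D=∅]
→ final value -4

Answer: -4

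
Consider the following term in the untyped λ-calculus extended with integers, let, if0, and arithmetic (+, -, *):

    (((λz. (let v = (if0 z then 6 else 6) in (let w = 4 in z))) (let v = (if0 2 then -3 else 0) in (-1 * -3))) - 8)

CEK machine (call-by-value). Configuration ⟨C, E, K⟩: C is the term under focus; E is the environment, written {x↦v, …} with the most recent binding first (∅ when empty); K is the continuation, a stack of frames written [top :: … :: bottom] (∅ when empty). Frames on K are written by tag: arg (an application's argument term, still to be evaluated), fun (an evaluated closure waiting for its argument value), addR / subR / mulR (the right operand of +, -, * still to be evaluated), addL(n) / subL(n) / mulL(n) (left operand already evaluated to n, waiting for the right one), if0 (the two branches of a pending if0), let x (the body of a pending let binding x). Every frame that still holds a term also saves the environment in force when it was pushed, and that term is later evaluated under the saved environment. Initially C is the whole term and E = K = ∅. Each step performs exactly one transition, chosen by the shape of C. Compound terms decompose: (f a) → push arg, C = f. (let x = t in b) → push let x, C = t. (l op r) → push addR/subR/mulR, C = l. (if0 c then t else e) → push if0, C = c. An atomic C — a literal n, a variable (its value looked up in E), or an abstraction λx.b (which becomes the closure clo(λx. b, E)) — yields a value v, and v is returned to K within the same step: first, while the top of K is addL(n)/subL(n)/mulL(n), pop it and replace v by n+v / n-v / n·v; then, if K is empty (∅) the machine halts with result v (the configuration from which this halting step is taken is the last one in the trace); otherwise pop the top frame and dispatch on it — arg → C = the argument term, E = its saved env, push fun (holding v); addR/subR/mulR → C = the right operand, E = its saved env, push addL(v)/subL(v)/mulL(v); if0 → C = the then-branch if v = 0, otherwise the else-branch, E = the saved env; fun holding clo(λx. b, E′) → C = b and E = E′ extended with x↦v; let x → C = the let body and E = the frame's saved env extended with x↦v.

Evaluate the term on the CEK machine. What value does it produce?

0. ⟨C=(((λz. (let v = (if0 z then 6 else 6) in (let w = 4 in z))) (let v = (if0 2 then -3 else 0) in (-1 * -3))) - 8); E=∅; K=∅⟩
1. ⟨C=((λz. (let v = (if0 z then 6 else 6) in (let w = 4 in z))) (let v = (if0 2 then -3 else 0) in (-1 * -3))); E=∅; K=[subR]⟩
2. ⟨C=(λz. (let v = (if0 z then 6 else 6) in (let w = 4 in z))); E=∅; K=[arg :: subR]⟩
3. ⟨C=(let v = (if0 2 then -3 else 0) in (-1 * -3)); E=∅; K=[fun :: subR]⟩
4. ⟨C=(if0 2 then -3 else 0); E=∅; K=[let v :: fun :: subR]⟩
5. ⟨C=2; E=∅; K=[if0 :: let v :: fun :: subR]⟩
6. ⟨C=0; E=∅; K=[let v :: fun :: subR]⟩
7. ⟨C=(-1 * -3); E={v↦0}; K=[fun :: subR]⟩
8. ⟨C=-1; E={v↦0}; K=[mulR :: fun :: subR]⟩
9. ⟨C=-3; E={v↦0}; K=[mulL(-1) :: fun :: subR]⟩
10. ⟨C=(let v = (if0 z then 6 else 6) in (let w = 4 in z)); E={z↦3}; K=[subR]⟩
11. ⟨C=(if0 z then 6 else 6); E={z↦3}; K=[let v :: subR]⟩
12. ⟨C=z; E={z↦3}; K=[if0 :: let v :: subR]⟩
13. ⟨C=6; E={z↦3}; K=[let v :: subR]⟩
14. ⟨C=(let w = 4 in z); E={v↦6, z↦3}; K=[subR]⟩
15. ⟨C=4; E={v↦6, z↦3}; K=[let w :: subR]⟩
16. ⟨C=z; E={w↦4, v↦6, z↦3}; K=[subR]⟩
17. ⟨C=8; E=∅; K=[subL(3)]⟩
→ final value -5

Answer: -5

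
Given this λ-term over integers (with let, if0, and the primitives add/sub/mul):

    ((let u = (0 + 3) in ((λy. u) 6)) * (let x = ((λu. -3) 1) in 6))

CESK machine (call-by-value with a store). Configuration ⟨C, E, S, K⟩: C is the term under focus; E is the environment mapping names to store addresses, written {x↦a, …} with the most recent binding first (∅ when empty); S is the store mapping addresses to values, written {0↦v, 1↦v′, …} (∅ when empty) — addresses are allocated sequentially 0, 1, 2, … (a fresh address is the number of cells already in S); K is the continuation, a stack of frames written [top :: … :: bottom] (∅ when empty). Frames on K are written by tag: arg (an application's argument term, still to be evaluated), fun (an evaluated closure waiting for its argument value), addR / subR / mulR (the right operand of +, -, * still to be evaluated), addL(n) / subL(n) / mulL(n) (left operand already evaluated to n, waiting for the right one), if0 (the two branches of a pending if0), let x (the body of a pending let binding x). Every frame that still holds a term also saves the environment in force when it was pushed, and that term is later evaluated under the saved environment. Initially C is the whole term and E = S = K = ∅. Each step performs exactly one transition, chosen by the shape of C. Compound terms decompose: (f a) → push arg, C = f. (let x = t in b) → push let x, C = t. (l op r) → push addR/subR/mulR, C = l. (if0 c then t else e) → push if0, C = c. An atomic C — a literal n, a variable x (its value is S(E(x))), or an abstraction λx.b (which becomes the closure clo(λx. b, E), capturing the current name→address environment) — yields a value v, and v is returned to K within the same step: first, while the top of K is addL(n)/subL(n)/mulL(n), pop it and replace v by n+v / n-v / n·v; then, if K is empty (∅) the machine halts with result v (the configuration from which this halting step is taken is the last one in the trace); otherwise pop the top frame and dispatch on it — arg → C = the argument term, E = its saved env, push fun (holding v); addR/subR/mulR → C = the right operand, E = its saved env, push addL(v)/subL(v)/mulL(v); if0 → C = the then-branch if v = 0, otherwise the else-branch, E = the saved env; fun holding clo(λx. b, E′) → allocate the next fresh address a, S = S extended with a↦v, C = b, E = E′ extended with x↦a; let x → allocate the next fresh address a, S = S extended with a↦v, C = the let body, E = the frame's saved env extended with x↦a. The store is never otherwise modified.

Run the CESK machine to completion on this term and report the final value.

t=0: [C=((let u = (0 + 3) in ((λy. u) 6)) * (let x = ((λu. -3) 1) in 6)) | E=∅ | S=∅ | K=∅]
t=1: [C=(let u = (0 + 3) in ((λy. u) 6)) | E=∅ | S=∅ | K=[mulR]]
t=2: [C=(0 + 3) | E=∅ | S=∅ | K=[let u :: mulR]]
t=3: [C=0 | E=∅ | S=∅ | K=[addR :: let u :: mulR]]
t=4: [C=3 | E=∅ | S=∅ | K=[addL(0) :: let u :: mulR]]
t=5: [C=((λy. u) 6) | E={u↦0} | S={0↦3} | K=[mulR]]
t=6: [C=(λy. u) | E={u↦0} | S={0↦3} | K=[arg :: mulR]]
t=7: [C=6 | E={u↦0} | S={0↦3} | K=[fun :: mulR]]
t=8: [C=u | E={y↦1, u↦0} | S={0↦3, 1↦6} | K=[mulR]]
t=9: [C=(let x = ((λu. -3) 1) in 6) | E=∅ | S={0↦3, 1↦6} | K=[mulL(3)]]
t=10: [C=((λu. -3) 1) | E=∅ | S={0↦3, 1↦6} | K=[let x :: mulL(3)]]
t=11: [C=(λu. -3) | E=∅ | S={0↦3, 1↦6} | K=[arg :: let x :: mulL(3)]]
t=12: [C=1 | E=∅ | S={0↦3, 1↦6} | K=[fun :: let x :: mulL(3)]]
t=13: [C=-3 | E={u↦2} | S={0↦3, 1↦6, 2↦1} | K=[let x :: mulL(3)]]
t=14: [C=6 | E={x↦3} | S={0↦3, 1↦6, 2↦1, 3↦-3} | K=[mulL(3)]]
→ final value 18

Answer: 18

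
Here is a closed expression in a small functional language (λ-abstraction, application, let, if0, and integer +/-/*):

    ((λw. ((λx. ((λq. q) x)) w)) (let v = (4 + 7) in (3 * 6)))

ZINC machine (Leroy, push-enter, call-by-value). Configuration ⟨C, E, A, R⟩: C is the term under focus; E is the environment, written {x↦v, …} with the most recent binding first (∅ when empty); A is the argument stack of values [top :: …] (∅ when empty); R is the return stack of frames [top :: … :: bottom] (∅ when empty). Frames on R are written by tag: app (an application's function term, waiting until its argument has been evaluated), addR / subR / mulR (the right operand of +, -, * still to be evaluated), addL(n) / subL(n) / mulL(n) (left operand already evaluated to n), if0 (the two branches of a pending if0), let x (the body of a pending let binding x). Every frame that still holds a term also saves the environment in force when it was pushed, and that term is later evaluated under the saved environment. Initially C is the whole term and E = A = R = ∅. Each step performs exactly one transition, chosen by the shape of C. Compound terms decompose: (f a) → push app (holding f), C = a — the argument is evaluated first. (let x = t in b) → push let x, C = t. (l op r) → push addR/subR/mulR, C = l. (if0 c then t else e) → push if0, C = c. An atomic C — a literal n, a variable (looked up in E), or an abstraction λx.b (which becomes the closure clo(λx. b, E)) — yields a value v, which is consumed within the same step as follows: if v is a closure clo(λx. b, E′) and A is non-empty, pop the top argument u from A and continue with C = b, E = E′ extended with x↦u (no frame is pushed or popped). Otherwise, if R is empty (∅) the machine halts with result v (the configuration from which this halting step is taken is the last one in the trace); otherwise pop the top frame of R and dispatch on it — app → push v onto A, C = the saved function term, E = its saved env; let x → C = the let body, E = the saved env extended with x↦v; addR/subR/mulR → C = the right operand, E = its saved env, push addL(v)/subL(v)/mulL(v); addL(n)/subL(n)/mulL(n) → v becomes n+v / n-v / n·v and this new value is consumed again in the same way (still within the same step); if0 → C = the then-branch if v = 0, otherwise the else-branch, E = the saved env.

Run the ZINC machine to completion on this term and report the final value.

Answer: 18

Derivation:
0. ⟨C=((λw. ((λx. ((λq. q) x)) w)) (let v = (4 + 7) in (3 * 6))); E=∅; A=∅; R=∅⟩
1. ⟨C=(let v = (4 + 7) in (3 * 6)); E=∅; A=∅; R=[app]⟩
2. ⟨C=(4 + 7); E=∅; A=∅; R=[let v :: app]⟩
3. ⟨C=4; E=∅; A=∅; R=[addR :: let v :: app]⟩
4. ⟨C=7; E=∅; A=∅; R=[addL(4) :: let v :: app]⟩
5. ⟨C=(3 * 6); E={v↦11}; A=∅; R=[app]⟩
6. ⟨C=3; E={v↦11}; A=∅; R=[mulR :: app]⟩
7. ⟨C=6; E={v↦11}; A=∅; R=[mulL(3) :: app]⟩
8. ⟨C=(λw. ((λx. ((λq. q) x)) w)); E=∅; A=[18]; R=∅⟩
9. ⟨C=((λx. ((λq. q) x)) w); E={w↦18}; A=∅; R=∅⟩
10. ⟨C=w; E={w↦18}; A=∅; R=[app]⟩
11. ⟨C=(λx. ((λq. q) x)); E={w↦18}; A=[18]; R=∅⟩
12. ⟨C=((λq. q) x); E={x↦18, w↦18}; A=∅; R=∅⟩
13. ⟨C=x; E={x↦18, w↦18}; A=∅; R=[app]⟩
14. ⟨C=(λq. q); E={x↦18, w↦18}; A=[18]; R=∅⟩
15. ⟨C=q; E={q↦18, x↦18, w↦18}; A=∅; R=∅⟩
→ final value 18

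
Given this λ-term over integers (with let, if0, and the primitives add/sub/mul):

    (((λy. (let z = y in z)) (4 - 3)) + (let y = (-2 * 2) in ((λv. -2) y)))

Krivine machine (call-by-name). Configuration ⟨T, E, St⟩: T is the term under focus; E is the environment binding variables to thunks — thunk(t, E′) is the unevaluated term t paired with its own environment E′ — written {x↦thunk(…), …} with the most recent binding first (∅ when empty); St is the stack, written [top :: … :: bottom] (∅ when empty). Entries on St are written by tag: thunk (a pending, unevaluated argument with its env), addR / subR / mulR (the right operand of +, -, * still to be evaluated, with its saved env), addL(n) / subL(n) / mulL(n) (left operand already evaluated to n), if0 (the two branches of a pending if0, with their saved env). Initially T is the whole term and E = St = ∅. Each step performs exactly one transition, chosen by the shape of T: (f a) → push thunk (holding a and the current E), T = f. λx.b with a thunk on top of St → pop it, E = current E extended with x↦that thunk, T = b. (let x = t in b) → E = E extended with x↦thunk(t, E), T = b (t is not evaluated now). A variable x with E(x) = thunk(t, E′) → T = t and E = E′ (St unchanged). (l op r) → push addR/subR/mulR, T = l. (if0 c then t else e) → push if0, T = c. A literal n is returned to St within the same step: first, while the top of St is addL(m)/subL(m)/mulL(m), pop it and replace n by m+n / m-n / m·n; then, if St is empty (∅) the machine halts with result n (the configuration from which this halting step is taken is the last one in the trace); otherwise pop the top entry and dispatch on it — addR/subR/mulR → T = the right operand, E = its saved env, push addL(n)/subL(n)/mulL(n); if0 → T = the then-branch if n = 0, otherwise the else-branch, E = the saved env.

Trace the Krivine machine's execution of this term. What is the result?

Answer: -1

Execution trace:
0. <T=(((λy. (let z = y in z)) (4 - 3)) + (let y = (-2 * 2) in ((λv. -2) y))), E=∅, St=∅>
1. <T=((λy. (let z = y in z)) (4 - 3)), E=∅, St=[addR]>
2. <T=(λy. (let z = y in z)), E=∅, St=[thunk :: addR]>
3. <T=(let z = y in z), E={y↦thunk((4 - 3), ∅)}, St=[addR]>
4. <T=z, E={z↦thunk(y, {y↦thunk((4 - 3), ∅)}), y↦thunk((4 - 3), ∅)}, St=[addR]>
5. <T=y, E={y↦thunk((4 - 3), ∅)}, St=[addR]>
6. <T=(4 - 3), E=∅, St=[addR]>
7. <T=4, E=∅, St=[subR :: addR]>
8. <T=3, E=∅, St=[subL(4) :: addR]>
9. <T=(let y = (-2 * 2) in ((λv. -2) y)), E=∅, St=[addL(1)]>
10. <T=((λv. -2) y), E={y↦thunk((-2 * 2), ∅)}, St=[addL(1)]>
11. <T=(λv. -2), E={y↦thunk((-2 * 2), ∅)}, St=[thunk :: addL(1)]>
12. <T=-2, E={v↦thunk(y, {y↦thunk((-2 * 2), ∅)}), y↦thunk((-2 * 2), ∅)}, St=[addL(1)]>
→ final value -1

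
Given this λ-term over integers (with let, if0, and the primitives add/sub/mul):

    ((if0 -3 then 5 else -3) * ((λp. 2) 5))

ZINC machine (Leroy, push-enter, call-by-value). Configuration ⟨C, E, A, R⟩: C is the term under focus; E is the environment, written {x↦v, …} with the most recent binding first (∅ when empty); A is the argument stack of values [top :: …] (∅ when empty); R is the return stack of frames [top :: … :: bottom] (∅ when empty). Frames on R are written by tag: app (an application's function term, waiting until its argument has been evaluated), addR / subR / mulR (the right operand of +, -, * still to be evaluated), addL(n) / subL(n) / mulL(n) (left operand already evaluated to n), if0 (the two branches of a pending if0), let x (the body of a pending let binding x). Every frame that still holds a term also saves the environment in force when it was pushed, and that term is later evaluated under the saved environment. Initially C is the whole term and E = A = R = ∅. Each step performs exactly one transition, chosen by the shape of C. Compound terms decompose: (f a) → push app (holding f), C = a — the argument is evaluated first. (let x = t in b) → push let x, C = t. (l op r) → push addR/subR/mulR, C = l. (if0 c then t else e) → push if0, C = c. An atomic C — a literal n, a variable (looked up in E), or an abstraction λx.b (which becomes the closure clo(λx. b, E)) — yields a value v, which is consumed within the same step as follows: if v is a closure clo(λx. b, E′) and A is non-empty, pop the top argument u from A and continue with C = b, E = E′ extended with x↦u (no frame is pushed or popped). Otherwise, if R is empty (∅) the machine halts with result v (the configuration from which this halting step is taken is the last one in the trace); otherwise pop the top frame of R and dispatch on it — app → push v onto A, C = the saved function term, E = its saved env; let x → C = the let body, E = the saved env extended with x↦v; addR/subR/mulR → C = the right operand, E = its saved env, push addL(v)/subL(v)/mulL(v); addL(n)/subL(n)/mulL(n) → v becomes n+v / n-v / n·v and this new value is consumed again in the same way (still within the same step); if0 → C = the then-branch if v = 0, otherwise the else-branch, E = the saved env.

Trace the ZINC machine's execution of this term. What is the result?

Answer: -6

Machine steps:
0. [C=((if0 -3 then 5 else -3) * ((λp. 2) 5)) | E=∅ | A=∅ | R=∅]
1. [C=(if0 -3 then 5 else -3) | E=∅ | A=∅ | R=[mulR]]
2. [C=-3 | E=∅ | A=∅ | R=[if0 :: mulR]]
3. [C=-3 | E=∅ | A=∅ | R=[mulR]]
4. [C=((λp. 2) 5) | E=∅ | A=∅ | R=[mulL(-3)]]
5. [C=5 | E=∅ | A=∅ | R=[app :: mulL(-3)]]
6. [C=(λp. 2) | E=∅ | A=[5] | R=[mulL(-3)]]
7. [C=2 | E={p↦5} | A=∅ | R=[mulL(-3)]]
→ final value -6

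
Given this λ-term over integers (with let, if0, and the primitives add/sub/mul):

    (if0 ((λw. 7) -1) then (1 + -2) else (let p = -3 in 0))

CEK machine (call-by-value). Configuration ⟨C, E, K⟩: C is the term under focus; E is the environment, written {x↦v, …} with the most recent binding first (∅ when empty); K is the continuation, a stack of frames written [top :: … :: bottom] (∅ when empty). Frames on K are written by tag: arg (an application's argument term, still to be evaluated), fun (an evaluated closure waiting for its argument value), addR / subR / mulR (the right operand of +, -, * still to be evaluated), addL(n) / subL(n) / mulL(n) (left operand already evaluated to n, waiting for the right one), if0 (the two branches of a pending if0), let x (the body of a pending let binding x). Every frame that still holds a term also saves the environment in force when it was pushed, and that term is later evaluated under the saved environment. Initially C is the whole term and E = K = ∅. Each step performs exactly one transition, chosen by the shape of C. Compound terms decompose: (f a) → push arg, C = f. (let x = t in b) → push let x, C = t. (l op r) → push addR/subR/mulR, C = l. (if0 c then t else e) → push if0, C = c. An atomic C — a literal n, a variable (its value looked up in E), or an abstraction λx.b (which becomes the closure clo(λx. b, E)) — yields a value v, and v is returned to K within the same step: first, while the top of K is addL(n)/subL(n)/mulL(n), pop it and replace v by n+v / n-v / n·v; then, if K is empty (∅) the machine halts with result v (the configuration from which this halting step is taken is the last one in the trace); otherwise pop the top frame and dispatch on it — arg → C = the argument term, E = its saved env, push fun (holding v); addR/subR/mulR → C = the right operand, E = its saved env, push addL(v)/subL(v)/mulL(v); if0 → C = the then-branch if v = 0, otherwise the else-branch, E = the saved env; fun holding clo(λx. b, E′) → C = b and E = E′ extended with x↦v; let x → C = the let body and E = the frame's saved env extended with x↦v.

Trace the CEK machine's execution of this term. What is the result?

Answer: 0

Derivation:
0. <C=(if0 ((λw. 7) -1) then (1 + -2) else (let p = -3 in 0)), E=∅, K=∅>
1. <C=((λw. 7) -1), E=∅, K=[if0]>
2. <C=(λw. 7), E=∅, K=[arg :: if0]>
3. <C=-1, E=∅, K=[fun :: if0]>
4. <C=7, E={w↦-1}, K=[if0]>
5. <C=(let p = -3 in 0), E=∅, K=∅>
6. <C=-3, E=∅, K=[let p]>
7. <C=0, E={p↦-3}, K=∅>
→ final value 0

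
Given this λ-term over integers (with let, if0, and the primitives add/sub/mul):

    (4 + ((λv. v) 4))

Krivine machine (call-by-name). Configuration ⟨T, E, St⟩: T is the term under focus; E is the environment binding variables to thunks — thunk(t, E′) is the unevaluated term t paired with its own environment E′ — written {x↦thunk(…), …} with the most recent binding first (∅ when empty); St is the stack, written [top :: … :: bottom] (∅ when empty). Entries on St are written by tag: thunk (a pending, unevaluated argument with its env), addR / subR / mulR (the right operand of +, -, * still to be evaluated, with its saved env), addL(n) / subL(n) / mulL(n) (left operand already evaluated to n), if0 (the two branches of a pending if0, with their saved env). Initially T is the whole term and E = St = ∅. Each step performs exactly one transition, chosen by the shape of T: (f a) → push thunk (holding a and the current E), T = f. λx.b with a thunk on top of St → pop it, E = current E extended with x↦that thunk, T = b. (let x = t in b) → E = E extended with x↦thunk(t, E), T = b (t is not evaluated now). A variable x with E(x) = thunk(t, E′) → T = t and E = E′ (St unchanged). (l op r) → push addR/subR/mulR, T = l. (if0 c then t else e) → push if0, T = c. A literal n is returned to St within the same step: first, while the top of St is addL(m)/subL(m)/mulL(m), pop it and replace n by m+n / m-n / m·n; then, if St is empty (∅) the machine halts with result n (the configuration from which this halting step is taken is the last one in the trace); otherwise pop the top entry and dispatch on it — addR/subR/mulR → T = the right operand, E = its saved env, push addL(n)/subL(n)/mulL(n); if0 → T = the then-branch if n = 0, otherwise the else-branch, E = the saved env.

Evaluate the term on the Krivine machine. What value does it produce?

[0] ⟨T=(4 + ((λv. v) 4)); E=∅; St=∅⟩
[1] ⟨T=4; E=∅; St=[addR]⟩
[2] ⟨T=((λv. v) 4); E=∅; St=[addL(4)]⟩
[3] ⟨T=(λv. v); E=∅; St=[thunk :: addL(4)]⟩
[4] ⟨T=v; E={v↦thunk(4, ∅)}; St=[addL(4)]⟩
[5] ⟨T=4; E=∅; St=[addL(4)]⟩
→ final value 8

Answer: 8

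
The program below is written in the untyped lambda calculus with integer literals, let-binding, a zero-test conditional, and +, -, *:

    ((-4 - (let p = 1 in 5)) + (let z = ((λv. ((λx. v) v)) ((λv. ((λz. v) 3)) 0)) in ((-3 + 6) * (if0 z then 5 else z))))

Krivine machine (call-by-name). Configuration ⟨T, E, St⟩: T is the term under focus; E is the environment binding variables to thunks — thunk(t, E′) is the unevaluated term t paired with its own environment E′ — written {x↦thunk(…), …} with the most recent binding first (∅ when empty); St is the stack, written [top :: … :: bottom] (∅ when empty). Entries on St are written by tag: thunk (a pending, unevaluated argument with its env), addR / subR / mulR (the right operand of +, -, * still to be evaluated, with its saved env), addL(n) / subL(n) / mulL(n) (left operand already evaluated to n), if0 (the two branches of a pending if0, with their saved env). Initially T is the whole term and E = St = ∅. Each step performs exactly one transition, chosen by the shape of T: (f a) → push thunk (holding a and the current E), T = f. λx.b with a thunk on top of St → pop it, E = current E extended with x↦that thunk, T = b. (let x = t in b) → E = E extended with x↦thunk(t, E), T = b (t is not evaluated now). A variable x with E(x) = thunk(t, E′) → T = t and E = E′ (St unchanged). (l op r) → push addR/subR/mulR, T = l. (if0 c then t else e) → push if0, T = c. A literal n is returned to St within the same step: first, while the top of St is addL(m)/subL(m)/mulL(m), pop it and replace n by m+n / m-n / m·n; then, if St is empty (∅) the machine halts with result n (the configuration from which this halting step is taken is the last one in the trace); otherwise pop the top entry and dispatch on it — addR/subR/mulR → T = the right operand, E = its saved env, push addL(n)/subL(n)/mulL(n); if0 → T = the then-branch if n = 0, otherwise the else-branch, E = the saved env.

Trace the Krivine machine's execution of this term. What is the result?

t=0: [T=((-4 - (let p = 1 in 5)) + (let z = ((λv. ((λx. v) v)) ((λv. ((λz. v) 3)) 0)) in ((-3 + 6) * (if0 z then 5 else z)))) | E=∅ | St=∅]
t=1: [T=(-4 - (let p = 1 in 5)) | E=∅ | St=[addR]]
t=2: [T=-4 | E=∅ | St=[subR :: addR]]
t=3: [T=(let p = 1 in 5) | E=∅ | St=[subL(-4) :: addR]]
t=4: [T=5 | E={p↦thunk(1, ∅)} | St=[subL(-4) :: addR]]
t=5: [T=(let z = ((λv. ((λx. v) v)) ((λv. ((λz. v) 3)) 0)) in ((-3 + 6) * (if0 z then 5 else z))) | E=∅ | St=[addL(-9)]]
t=6: [T=((-3 + 6) * (if0 z then 5 else z)) | E={z↦thunk(((λv. ((λx. v) v)) ((λv. ((λz. v) 3)) 0)), ∅)} | St=[addL(-9)]]
t=7: [T=(-3 + 6) | E={z↦thunk(((λv. ((λx. v) v)) ((λv. ((λz. v) 3)) 0)), ∅)} | St=[mulR :: addL(-9)]]
t=8: [T=-3 | E={z↦thunk(((λv. ((λx. v) v)) ((λv. ((λz. v) 3)) 0)), ∅)} | St=[addR :: mulR :: addL(-9)]]
t=9: [T=6 | E={z↦thunk(((λv. ((λx. v) v)) ((λv. ((λz. v) 3)) 0)), ∅)} | St=[addL(-3) :: mulR :: addL(-9)]]
t=10: [T=(if0 z then 5 else z) | E={z↦thunk(((λv. ((λx. v) v)) ((λv. ((λz. v) 3)) 0)), ∅)} | St=[mulL(3) :: addL(-9)]]
t=11: [T=z | E={z↦thunk(((λv. ((λx. v) v)) ((λv. ((λz. v) 3)) 0)), ∅)} | St=[if0 :: mulL(3) :: addL(-9)]]
t=12: [T=((λv. ((λx. v) v)) ((λv. ((λz. v) 3)) 0)) | E=∅ | St=[if0 :: mulL(3) :: addL(-9)]]
t=13: [T=(λv. ((λx. v) v)) | E=∅ | St=[thunk :: if0 :: mulL(3) :: addL(-9)]]
t=14: [T=((λx. v) v) | E={v↦thunk(((λv. ((λz. v) 3)) 0), ∅)} | St=[if0 :: mulL(3) :: addL(-9)]]
t=15: [T=(λx. v) | E={v↦thunk(((λv. ((λz. v) 3)) 0), ∅)} | St=[thunk :: if0 :: mulL(3) :: addL(-9)]]
t=16: [T=v | E={x↦thunk(v, {v↦thunk(((λv. ((λz. v) 3)) 0), ∅)}), v↦thunk(((λv. ((λz. v) 3)) 0), ∅)} | St=[if0 :: mulL(3) :: addL(-9)]]
t=17: [T=((λv. ((λz. v) 3)) 0) | E=∅ | St=[if0 :: mulL(3) :: addL(-9)]]
t=18: [T=(λv. ((λz. v) 3)) | E=∅ | St=[thunk :: if0 :: mulL(3) :: addL(-9)]]
t=19: [T=((λz. v) 3) | E={v↦thunk(0, ∅)} | St=[if0 :: mulL(3) :: addL(-9)]]
t=20: [T=(λz. v) | E={v↦thunk(0, ∅)} | St=[thunk :: if0 :: mulL(3) :: addL(-9)]]
t=21: [T=v | E={z↦thunk(3, {v↦thunk(0, ∅)}), v↦thunk(0, ∅)} | St=[if0 :: mulL(3) :: addL(-9)]]
t=22: [T=0 | E=∅ | St=[if0 :: mulL(3) :: addL(-9)]]
t=23: [T=5 | E={z↦thunk(((λv. ((λx. v) v)) ((λv. ((λz. v) 3)) 0)), ∅)} | St=[mulL(3) :: addL(-9)]]
→ final value 6

Answer: 6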